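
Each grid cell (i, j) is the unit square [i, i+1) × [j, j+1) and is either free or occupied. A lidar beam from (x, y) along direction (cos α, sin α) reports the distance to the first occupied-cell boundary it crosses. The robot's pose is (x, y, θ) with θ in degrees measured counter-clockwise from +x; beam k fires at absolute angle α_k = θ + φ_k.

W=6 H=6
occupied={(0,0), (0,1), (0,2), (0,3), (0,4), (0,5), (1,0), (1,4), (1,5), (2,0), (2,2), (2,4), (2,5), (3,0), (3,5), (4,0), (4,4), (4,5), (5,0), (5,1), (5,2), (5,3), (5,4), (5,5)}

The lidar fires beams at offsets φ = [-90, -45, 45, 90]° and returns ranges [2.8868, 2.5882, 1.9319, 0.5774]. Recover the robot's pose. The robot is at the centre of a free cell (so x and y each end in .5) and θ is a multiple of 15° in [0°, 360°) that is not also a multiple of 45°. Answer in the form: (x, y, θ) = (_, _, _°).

(x, y, θ) = (3.5, 1.5, 150°)

Enumerate (i+0.5, j+0.5, θ) over the 12 free cells and 16 admissible headings. For each, cast all 4 beams and compare to the given ranges.
  (4.5, 2.5, 285°): beam 1 = 1.5529 ≠ 2.8868 ✗
  (1.5, 2.5, 255°): beam 1 = 0.5176 ≠ 2.8868 ✗
  (4.5, 1.5, 150°): beam 1 = 1.0000 ≠ 2.8868 ✗
  …
  (3.5, 1.5, 150°): r_1=2.8868, r_2=2.5882, r_3=1.9319, r_4=0.5774 — all match ✓
No second candidate reproduces the full scan.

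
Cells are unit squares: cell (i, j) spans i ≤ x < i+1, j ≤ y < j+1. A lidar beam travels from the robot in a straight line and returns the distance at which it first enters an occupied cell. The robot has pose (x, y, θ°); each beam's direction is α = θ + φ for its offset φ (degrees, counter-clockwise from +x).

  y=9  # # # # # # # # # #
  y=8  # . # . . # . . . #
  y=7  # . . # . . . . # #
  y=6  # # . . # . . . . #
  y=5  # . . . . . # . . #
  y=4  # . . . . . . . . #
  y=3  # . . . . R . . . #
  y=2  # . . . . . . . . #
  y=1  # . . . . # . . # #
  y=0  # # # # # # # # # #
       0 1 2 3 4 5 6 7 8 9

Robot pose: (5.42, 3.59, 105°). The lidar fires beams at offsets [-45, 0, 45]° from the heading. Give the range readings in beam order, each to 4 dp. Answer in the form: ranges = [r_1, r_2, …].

ranges = [1.6281, 2.4950, 4.8200]

beam 1: φ=-45°, α=60°
  d=(0.5000,0.8660)  start (5,3)  tX=1.1600 tY=0.4734  stride 1/|dx|=2.0000 1/|dy|=1.1547
    cross y-line → (5,4), t=0.4734
    cross x-line → (6,4), t=1.1600
    cross y-line → (6,5), t=1.6281 (wall)
  → r_1 = 1.6281
beam 2: φ=0°, α=105°
  d=(-0.2588,0.9659)  start (5,3)  tX=1.6228 tY=0.4245  stride 1/|dx|=3.8637 1/|dy|=1.0353
    cross y-line → (5,4), t=0.4245
    cross y-line → (5,5), t=1.4597
    cross x-line → (4,5), t=1.6228
    cross y-line → (4,6), t=2.4950 (wall)
  → r_2 = 2.4950
beam 3: φ=45°, α=150°
  d=(-0.8660,0.5000)  start (5,3)  tX=0.4850 tY=0.8200  stride 1/|dx|=1.1547 1/|dy|=2.0000
    cross x-line → (4,3), t=0.4850
    cross y-line → (4,4), t=0.8200
    cross x-line → (3,4), t=1.6397
    cross x-line → (2,4), t=2.7944
    cross y-line → (2,5), t=2.8200
    cross x-line → (1,5), t=3.9491
    cross y-line → (1,6), t=4.8200 (wall)
  → r_3 = 4.8200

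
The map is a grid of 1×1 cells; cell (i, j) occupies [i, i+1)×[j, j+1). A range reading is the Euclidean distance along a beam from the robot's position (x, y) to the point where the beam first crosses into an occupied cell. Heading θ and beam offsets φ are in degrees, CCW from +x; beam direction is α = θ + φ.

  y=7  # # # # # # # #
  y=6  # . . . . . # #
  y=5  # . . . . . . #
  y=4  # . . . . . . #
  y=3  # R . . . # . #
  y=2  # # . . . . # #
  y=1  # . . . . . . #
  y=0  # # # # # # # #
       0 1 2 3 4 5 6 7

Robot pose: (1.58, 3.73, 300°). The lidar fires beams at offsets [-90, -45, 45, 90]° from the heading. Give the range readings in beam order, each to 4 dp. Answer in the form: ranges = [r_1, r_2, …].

beam 1: φ=-90°, α=210°
  dir = (cos 210°, sin 210°) = (-0.8660, -0.5000); from cell (1,3)
  next x-line at t=0.6697, next y-line at t=1.4600; Δt_x=1.1547, Δt_y=2.0000
    x: enter (0,3) at t=0.6697 ← occupied
  → r_1 = 0.6697
beam 2: φ=-45°, α=255°
  dir = (cos 255°, sin 255°) = (-0.2588, -0.9659); from cell (1,3)
  next x-line at t=2.2409, next y-line at t=0.7558; Δt_x=3.8637, Δt_y=1.0353
    y: enter (1,2) at t=0.7558 ← occupied
  → r_2 = 0.7558
beam 3: φ=45°, α=345°
  dir = (cos 345°, sin 345°) = (0.9659, -0.2588); from cell (1,3)
  next x-line at t=0.4348, next y-line at t=2.8205; Δt_x=1.0353, Δt_y=3.8637
    x: enter (2,3) at t=0.4348
    x: enter (3,3) at t=1.4701
    x: enter (4,3) at t=2.5054
    y: enter (4,2) at t=2.8205
    x: enter (5,2) at t=3.5406
    x: enter (6,2) at t=4.5759 ← occupied
  → r_3 = 4.5759
beam 4: φ=90°, α=30°
  dir = (cos 30°, sin 30°) = (0.8660, 0.5000); from cell (1,3)
  next x-line at t=0.4850, next y-line at t=0.5400; Δt_x=1.1547, Δt_y=2.0000
    x: enter (2,3) at t=0.4850
    y: enter (2,4) at t=0.5400
    x: enter (3,4) at t=1.6397
    y: enter (3,5) at t=2.5400
    x: enter (4,5) at t=2.7944
    x: enter (5,5) at t=3.9491
    y: enter (5,6) at t=4.5400
    x: enter (6,6) at t=5.1038 ← occupied
  → r_4 = 5.1038

ranges = [0.6697, 0.7558, 4.5759, 5.1038]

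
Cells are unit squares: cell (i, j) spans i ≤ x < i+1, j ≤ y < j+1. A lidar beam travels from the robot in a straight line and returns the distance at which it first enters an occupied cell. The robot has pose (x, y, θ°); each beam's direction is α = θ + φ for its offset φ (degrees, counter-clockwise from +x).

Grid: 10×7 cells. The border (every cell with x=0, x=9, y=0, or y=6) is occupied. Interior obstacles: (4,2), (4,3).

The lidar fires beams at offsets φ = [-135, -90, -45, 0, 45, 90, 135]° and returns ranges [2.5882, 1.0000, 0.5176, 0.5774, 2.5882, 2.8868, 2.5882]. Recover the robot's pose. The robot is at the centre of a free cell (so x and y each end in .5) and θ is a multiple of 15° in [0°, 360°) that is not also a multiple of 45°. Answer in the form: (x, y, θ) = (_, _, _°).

(x, y, θ) = (3.5, 3.5, 30°)

Enumerate (i+0.5, j+0.5, θ) over the 38 free cells and 16 admissible headings. For each, cast all 7 beams and compare to the given ranges.
  (7.5, 4.5, 345°): beam 1 = 2.8868 ≠ 2.5882 ✗
  (5.5, 4.5, 255°): beam 1 = 1.7321 ≠ 2.5882 ✗
  (2.5, 2.5, 240°): beam 1 = 3.6235 ≠ 2.5882 ✗
  (3.5, 4.5, 195°): beam 1 = 1.7321 ≠ 2.5882 ✗
  (2.5, 4.5, 60°): beam 1 = 3.6235 ≠ 2.5882 ✗
  …
  (3.5, 3.5, 30°): r_1=2.5882, r_2=1.0000, r_3=0.5176, r_4=0.5774, r_5=2.5882, r_6=2.8868, r_7=2.5882 — all match ✓
Unique over the lattice → pose = (3.5, 3.5, 30°).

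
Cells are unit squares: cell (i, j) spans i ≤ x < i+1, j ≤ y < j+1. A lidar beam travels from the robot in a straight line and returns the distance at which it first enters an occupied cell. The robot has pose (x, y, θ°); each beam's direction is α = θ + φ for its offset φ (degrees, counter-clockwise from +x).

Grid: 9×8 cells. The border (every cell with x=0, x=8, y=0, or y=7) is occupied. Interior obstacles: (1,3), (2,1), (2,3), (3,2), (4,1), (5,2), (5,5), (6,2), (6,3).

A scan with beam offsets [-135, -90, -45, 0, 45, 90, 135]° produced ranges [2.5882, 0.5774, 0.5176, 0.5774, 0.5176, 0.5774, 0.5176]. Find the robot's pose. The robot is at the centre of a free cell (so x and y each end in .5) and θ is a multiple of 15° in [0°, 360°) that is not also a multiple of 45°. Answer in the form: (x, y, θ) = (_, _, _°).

Candidates: 33 free-cell centres × 16 headings = 528 poses. Raycast each; keep the one whose scan matches to 4 dp.
  (4.5, 4.5, 15°): beam 1 = 1.7321 ≠ 2.5882 ✗
  (5.5, 4.5, 30°): beam 1 = 1.5529 ≠ 2.5882 ✗
  (6.5, 6.5, 255°): beam 1 = 0.5774 ≠ 2.5882 ✗
  (1.5, 2.5, 195°): beam 1 = 0.5774 ≠ 2.5882 ✗
  …
  (5.5, 1.5, 150°): r_1=2.5882, r_2=0.5774, r_3=0.5176, r_4=0.5774, r_5=0.5176, r_6=0.5774, r_7=0.5176 — all match ✓
Unique over the lattice → pose = (5.5, 1.5, 150°).

(x, y, θ) = (5.5, 1.5, 150°)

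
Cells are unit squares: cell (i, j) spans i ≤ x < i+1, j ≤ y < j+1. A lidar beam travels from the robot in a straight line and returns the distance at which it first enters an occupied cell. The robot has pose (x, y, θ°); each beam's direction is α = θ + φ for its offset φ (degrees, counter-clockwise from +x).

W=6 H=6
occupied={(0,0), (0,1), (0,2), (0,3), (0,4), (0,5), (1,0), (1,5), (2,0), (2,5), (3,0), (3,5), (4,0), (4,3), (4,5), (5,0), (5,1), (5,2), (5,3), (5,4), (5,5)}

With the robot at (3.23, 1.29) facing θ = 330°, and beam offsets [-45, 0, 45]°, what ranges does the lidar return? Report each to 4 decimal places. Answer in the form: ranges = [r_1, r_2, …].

beam 1: φ=-45°, α=285°
  dir = (cos 285°, sin 285°) = (0.2588, -0.9659); from cell (3,1)
  next x-line at t=2.9751, next y-line at t=0.3002; Δt_x=3.8637, Δt_y=1.0353
    y: enter (3,0) at t=0.3002 ← occupied
  → r_1 = 0.3002
beam 2: φ=0°, α=330°
  dir = (cos 330°, sin 330°) = (0.8660, -0.5000); from cell (3,1)
  next x-line at t=0.8891, next y-line at t=0.5800; Δt_x=1.1547, Δt_y=2.0000
    y: enter (3,0) at t=0.5800 ← occupied
  → r_2 = 0.5800
beam 3: φ=45°, α=15°
  dir = (cos 15°, sin 15°) = (0.9659, 0.2588); from cell (3,1)
  next x-line at t=0.7972, next y-line at t=2.7432; Δt_x=1.0353, Δt_y=3.8637
    x: enter (4,1) at t=0.7972
    x: enter (5,1) at t=1.8324 ← occupied
  → r_3 = 1.8324

ranges = [0.3002, 0.5800, 1.8324]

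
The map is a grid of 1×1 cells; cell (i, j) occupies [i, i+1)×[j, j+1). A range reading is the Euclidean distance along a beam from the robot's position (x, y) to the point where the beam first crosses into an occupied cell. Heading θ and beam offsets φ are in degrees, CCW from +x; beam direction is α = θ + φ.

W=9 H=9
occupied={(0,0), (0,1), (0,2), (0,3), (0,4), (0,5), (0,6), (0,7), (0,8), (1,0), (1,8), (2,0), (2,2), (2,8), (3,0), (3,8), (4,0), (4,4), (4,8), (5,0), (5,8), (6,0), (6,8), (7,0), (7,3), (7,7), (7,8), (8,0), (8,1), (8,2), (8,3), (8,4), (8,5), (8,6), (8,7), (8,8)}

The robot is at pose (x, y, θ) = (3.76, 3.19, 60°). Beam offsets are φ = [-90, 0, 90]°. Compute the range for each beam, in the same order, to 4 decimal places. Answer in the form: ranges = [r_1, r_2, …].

beam 1: φ=-90°, α=330°
  cosα=0.8660 sinα=-0.5000 | (3,3) | tMaxX 0.2771 tMaxY 0.3800 | tΔX 1.1547 tΔY 2.0000
    t=0.2771 [x] (4,3)
    t=0.3800 [y] (4,2)
    t=1.4318 [x] (5,2)
    t=2.3800 [y] (5,1)
    t=2.5865 [x] (6,1)
    t=3.7412 [x] (7,1)
    t=4.3800 [y] (7,0) — stop
  → r_1 = 4.3800
beam 2: φ=0°, α=60°
  cosα=0.5000 sinα=0.8660 | (3,3) | tMaxX 0.4800 tMaxY 0.9353 | tΔX 2.0000 tΔY 1.1547
    t=0.4800 [x] (4,3)
    t=0.9353 [y] (4,4) — stop
  → r_2 = 0.9353
beam 3: φ=90°, α=150°
  cosα=-0.8660 sinα=0.5000 | (3,3) | tMaxX 0.8776 tMaxY 1.6200 | tΔX 1.1547 tΔY 2.0000
    t=0.8776 [x] (2,3)
    t=1.6200 [y] (2,4)
    t=2.0323 [x] (1,4)
    t=3.1870 [x] (0,4) — stop
  → r_3 = 3.1870

ranges = [4.3800, 0.9353, 3.1870]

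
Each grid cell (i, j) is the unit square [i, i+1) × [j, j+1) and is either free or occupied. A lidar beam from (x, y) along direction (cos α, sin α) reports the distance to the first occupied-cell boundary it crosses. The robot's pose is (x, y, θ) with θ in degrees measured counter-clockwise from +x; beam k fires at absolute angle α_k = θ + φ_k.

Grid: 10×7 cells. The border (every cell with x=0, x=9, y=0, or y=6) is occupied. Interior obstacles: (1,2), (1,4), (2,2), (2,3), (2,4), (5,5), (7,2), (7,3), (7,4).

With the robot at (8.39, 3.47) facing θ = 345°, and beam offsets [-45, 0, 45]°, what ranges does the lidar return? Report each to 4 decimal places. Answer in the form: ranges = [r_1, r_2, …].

beam 1: φ=-45°, α=300°
  direction (0.5000, -0.8660); cell (8,3); t to first gridline: x 1.2200, y 0.5427 (then +2.0000 / +1.1547)
    (8,2) via y @ 0.5427
    (9,2) via x @ 1.2200  # hit
  → r_1 = 1.2200
beam 2: φ=0°, α=345°
  direction (0.9659, -0.2588); cell (8,3); t to first gridline: x 0.6315, y 1.8159 (then +1.0353 / +3.8637)
    (9,3) via x @ 0.6315  # hit
  → r_2 = 0.6315
beam 3: φ=45°, α=30°
  direction (0.8660, 0.5000); cell (8,3); t to first gridline: x 0.7044, y 1.0600 (then +1.1547 / +2.0000)
    (9,3) via x @ 0.7044  # hit
  → r_3 = 0.7044

ranges = [1.2200, 0.6315, 0.7044]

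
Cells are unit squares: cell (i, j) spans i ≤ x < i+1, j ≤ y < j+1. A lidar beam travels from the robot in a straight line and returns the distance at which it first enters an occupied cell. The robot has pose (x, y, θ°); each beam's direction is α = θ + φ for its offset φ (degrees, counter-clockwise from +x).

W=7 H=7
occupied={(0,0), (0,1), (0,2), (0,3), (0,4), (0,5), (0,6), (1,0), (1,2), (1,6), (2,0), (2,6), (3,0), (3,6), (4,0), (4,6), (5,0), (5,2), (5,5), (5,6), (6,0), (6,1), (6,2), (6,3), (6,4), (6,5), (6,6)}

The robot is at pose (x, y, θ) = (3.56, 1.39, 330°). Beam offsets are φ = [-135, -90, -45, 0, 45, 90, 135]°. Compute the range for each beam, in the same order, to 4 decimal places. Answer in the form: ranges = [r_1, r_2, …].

beam 1: φ=-135°, α=195°
  dir = (cos 195°, sin 195°) = (-0.9659, -0.2588); from cell (3,1)
  next x-line at t=0.5798, next y-line at t=1.5068; Δt_x=1.0353, Δt_y=3.8637
    x: enter (2,1) at t=0.5798
    y: enter (2,0) at t=1.5068 ← occupied
  → r_1 = 1.5068
beam 2: φ=-90°, α=240°
  dir = (cos 240°, sin 240°) = (-0.5000, -0.8660); from cell (3,1)
  next x-line at t=1.1200, next y-line at t=0.4503; Δt_x=2.0000, Δt_y=1.1547
    y: enter (3,0) at t=0.4503 ← occupied
  → r_2 = 0.4503
beam 3: φ=-45°, α=285°
  dir = (cos 285°, sin 285°) = (0.2588, -0.9659); from cell (3,1)
  next x-line at t=1.7000, next y-line at t=0.4038; Δt_x=3.8637, Δt_y=1.0353
    y: enter (3,0) at t=0.4038 ← occupied
  → r_3 = 0.4038
beam 4: φ=0°, α=330°
  dir = (cos 330°, sin 330°) = (0.8660, -0.5000); from cell (3,1)
  next x-line at t=0.5081, next y-line at t=0.7800; Δt_x=1.1547, Δt_y=2.0000
    x: enter (4,1) at t=0.5081
    y: enter (4,0) at t=0.7800 ← occupied
  → r_4 = 0.7800
beam 5: φ=45°, α=15°
  dir = (cos 15°, sin 15°) = (0.9659, 0.2588); from cell (3,1)
  next x-line at t=0.4555, next y-line at t=2.3569; Δt_x=1.0353, Δt_y=3.8637
    x: enter (4,1) at t=0.4555
    x: enter (5,1) at t=1.4908
    y: enter (5,2) at t=2.3569 ← occupied
  → r_5 = 2.3569
beam 6: φ=90°, α=60°
  dir = (cos 60°, sin 60°) = (0.5000, 0.8660); from cell (3,1)
  next x-line at t=0.8800, next y-line at t=0.7044; Δt_x=2.0000, Δt_y=1.1547
    y: enter (3,2) at t=0.7044
    x: enter (4,2) at t=0.8800
    y: enter (4,3) at t=1.8591
    x: enter (5,3) at t=2.8800
    y: enter (5,4) at t=3.0138
    y: enter (5,5) at t=4.1685 ← occupied
  → r_6 = 4.1685
beam 7: φ=135°, α=105°
  dir = (cos 105°, sin 105°) = (-0.2588, 0.9659); from cell (3,1)
  next x-line at t=2.1637, next y-line at t=0.6315; Δt_x=3.8637, Δt_y=1.0353
    y: enter (3,2) at t=0.6315
    y: enter (3,3) at t=1.6668
    x: enter (2,3) at t=2.1637
    y: enter (2,4) at t=2.7021
    y: enter (2,5) at t=3.7373
    y: enter (2,6) at t=4.7726 ← occupied
  → r_7 = 4.7726

ranges = [1.5068, 0.4503, 0.4038, 0.7800, 2.3569, 4.1685, 4.7726]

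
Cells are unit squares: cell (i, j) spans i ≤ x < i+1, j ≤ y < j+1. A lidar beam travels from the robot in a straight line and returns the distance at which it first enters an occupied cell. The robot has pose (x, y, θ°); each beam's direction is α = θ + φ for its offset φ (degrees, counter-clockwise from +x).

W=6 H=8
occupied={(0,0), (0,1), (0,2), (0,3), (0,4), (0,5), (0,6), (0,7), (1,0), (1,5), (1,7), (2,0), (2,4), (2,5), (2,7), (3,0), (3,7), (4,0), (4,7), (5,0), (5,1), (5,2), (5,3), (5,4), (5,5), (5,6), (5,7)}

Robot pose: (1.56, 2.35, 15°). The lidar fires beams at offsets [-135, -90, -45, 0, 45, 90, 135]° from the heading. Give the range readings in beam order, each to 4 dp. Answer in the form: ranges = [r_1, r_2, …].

ranges = [1.1200, 1.3976, 2.7000, 3.5614, 1.9053, 2.1637, 0.6466]

beam 1: φ=-135°, α=240°
  d=(-0.5000,-0.8660)  start (1,2)  tX=1.1200 tY=0.4041  stride 1/|dx|=2.0000 1/|dy|=1.1547
    cross y-line → (1,1), t=0.4041
    cross x-line → (0,1), t=1.1200 (wall)
  → r_1 = 1.1200
beam 2: φ=-90°, α=285°
  d=(0.2588,-0.9659)  start (1,2)  tX=1.7000 tY=0.3623  stride 1/|dx|=3.8637 1/|dy|=1.0353
    cross y-line → (1,1), t=0.3623
    cross y-line → (1,0), t=1.3976 (wall)
  → r_2 = 1.3976
beam 3: φ=-45°, α=330°
  d=(0.8660,-0.5000)  start (1,2)  tX=0.5081 tY=0.7000  stride 1/|dx|=1.1547 1/|dy|=2.0000
    cross x-line → (2,2), t=0.5081
    cross y-line → (2,1), t=0.7000
    cross x-line → (3,1), t=1.6628
    cross y-line → (3,0), t=2.7000 (wall)
  → r_3 = 2.7000
beam 4: φ=0°, α=15°
  d=(0.9659,0.2588)  start (1,2)  tX=0.4555 tY=2.5114  stride 1/|dx|=1.0353 1/|dy|=3.8637
    cross x-line → (2,2), t=0.4555
    cross x-line → (3,2), t=1.4908
    cross y-line → (3,3), t=2.5114
    cross x-line → (4,3), t=2.5261
    cross x-line → (5,3), t=3.5614 (wall)
  → r_4 = 3.5614
beam 5: φ=45°, α=60°
  d=(0.5000,0.8660)  start (1,2)  tX=0.8800 tY=0.7506  stride 1/|dx|=2.0000 1/|dy|=1.1547
    cross y-line → (1,3), t=0.7506
    cross x-line → (2,3), t=0.8800
    cross y-line → (2,4), t=1.9053 (wall)
  → r_5 = 1.9053
beam 6: φ=90°, α=105°
  d=(-0.2588,0.9659)  start (1,2)  tX=2.1637 tY=0.6729  stride 1/|dx|=3.8637 1/|dy|=1.0353
    cross y-line → (1,3), t=0.6729
    cross y-line → (1,4), t=1.7082
    cross x-line → (0,4), t=2.1637 (wall)
  → r_6 = 2.1637
beam 7: φ=135°, α=150°
  d=(-0.8660,0.5000)  start (1,2)  tX=0.6466 tY=1.3000  stride 1/|dx|=1.1547 1/|dy|=2.0000
    cross x-line → (0,2), t=0.6466 (wall)
  → r_7 = 0.6466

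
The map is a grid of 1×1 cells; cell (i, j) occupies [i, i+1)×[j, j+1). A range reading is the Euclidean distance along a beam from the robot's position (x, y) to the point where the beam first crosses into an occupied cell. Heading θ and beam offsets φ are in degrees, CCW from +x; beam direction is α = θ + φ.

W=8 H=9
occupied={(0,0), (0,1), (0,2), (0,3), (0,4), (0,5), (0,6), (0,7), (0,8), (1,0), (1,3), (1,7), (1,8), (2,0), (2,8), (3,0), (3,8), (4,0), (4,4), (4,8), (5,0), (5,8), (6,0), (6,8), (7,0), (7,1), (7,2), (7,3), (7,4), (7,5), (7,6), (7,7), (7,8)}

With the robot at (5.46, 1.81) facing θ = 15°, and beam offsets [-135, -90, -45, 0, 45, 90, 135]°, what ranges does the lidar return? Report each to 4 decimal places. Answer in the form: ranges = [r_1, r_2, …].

beam 1: φ=-135°, α=240°
  direction (-0.5000, -0.8660); cell (5,1); t to first gridline: x 0.9200, y 0.9353 (then +2.0000 / +1.1547)
    (4,1) via x @ 0.9200
    (4,0) via y @ 0.9353  # hit
  → r_1 = 0.9353
beam 2: φ=-90°, α=285°
  direction (0.2588, -0.9659); cell (5,1); t to first gridline: x 2.0864, y 0.8386 (then +3.8637 / +1.0353)
    (5,0) via y @ 0.8386  # hit
  → r_2 = 0.8386
beam 3: φ=-45°, α=330°
  direction (0.8660, -0.5000); cell (5,1); t to first gridline: x 0.6235, y 1.6200 (then +1.1547 / +2.0000)
    (6,1) via x @ 0.6235
    (6,0) via y @ 1.6200  # hit
  → r_3 = 1.6200
beam 4: φ=0°, α=15°
  direction (0.9659, 0.2588); cell (5,1); t to first gridline: x 0.5590, y 0.7341 (then +1.0353 / +3.8637)
    (6,1) via x @ 0.5590
    (6,2) via y @ 0.7341
    (7,2) via x @ 1.5943  # hit
  → r_4 = 1.5943
beam 5: φ=45°, α=60°
  direction (0.5000, 0.8660); cell (5,1); t to first gridline: x 1.0800, y 0.2194 (then +2.0000 / +1.1547)
    (5,2) via y @ 0.2194
    (6,2) via x @ 1.0800
    (6,3) via y @ 1.3741
    (6,4) via y @ 2.5288
    (7,4) via x @ 3.0800  # hit
  → r_5 = 3.0800
beam 6: φ=90°, α=105°
  direction (-0.2588, 0.9659); cell (5,1); t to first gridline: x 1.7773, y 0.1967 (then +3.8637 / +1.0353)
    (5,2) via y @ 0.1967
    (5,3) via y @ 1.2320
    (4,3) via x @ 1.7773
    (4,4) via y @ 2.2673  # hit
  → r_6 = 2.2673
beam 7: φ=135°, α=150°
  direction (-0.8660, 0.5000); cell (5,1); t to first gridline: x 0.5312, y 0.3800 (then +1.1547 / +2.0000)
    (5,2) via y @ 0.3800
    (4,2) via x @ 0.5312
    (3,2) via x @ 1.6859
    (3,3) via y @ 2.3800
    (2,3) via x @ 2.8406
    (1,3) via x @ 3.9953  # hit
  → r_7 = 3.9953

ranges = [0.9353, 0.8386, 1.6200, 1.5943, 3.0800, 2.2673, 3.9953]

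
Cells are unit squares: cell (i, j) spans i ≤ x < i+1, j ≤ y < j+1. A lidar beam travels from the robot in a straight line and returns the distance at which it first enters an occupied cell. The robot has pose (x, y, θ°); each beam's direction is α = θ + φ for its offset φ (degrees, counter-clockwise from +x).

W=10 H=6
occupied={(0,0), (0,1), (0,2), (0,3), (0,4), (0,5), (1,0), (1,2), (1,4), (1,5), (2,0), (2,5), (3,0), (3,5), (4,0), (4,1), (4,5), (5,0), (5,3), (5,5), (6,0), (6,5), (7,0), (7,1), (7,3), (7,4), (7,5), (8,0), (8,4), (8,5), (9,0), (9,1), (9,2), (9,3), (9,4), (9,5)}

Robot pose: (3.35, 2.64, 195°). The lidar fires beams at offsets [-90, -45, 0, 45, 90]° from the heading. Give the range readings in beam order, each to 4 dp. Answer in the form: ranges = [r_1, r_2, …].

ranges = [2.4433, 2.7135, 1.3976, 1.8937, 1.6979]

beam 1: φ=-90°, α=105°
  d=(-0.2588,0.9659)  start (3,2)  tX=1.3523 tY=0.3727  stride 1/|dx|=3.8637 1/|dy|=1.0353
    cross y-line → (3,3), t=0.3727
    cross x-line → (2,3), t=1.3523
    cross y-line → (2,4), t=1.4080
    cross y-line → (2,5), t=2.4433 (wall)
  → r_1 = 2.4433
beam 2: φ=-45°, α=150°
  d=(-0.8660,0.5000)  start (3,2)  tX=0.4041 tY=0.7200  stride 1/|dx|=1.1547 1/|dy|=2.0000
    cross x-line → (2,2), t=0.4041
    cross y-line → (2,3), t=0.7200
    cross x-line → (1,3), t=1.5588
    cross x-line → (0,3), t=2.7135 (wall)
  → r_2 = 2.7135
beam 3: φ=0°, α=195°
  d=(-0.9659,-0.2588)  start (3,2)  tX=0.3623 tY=2.4728  stride 1/|dx|=1.0353 1/|dy|=3.8637
    cross x-line → (2,2), t=0.3623
    cross x-line → (1,2), t=1.3976 (wall)
  → r_3 = 1.3976
beam 4: φ=45°, α=240°
  d=(-0.5000,-0.8660)  start (3,2)  tX=0.7000 tY=0.7390  stride 1/|dx|=2.0000 1/|dy|=1.1547
    cross x-line → (2,2), t=0.7000
    cross y-line → (2,1), t=0.7390
    cross y-line → (2,0), t=1.8937 (wall)
  → r_4 = 1.8937
beam 5: φ=90°, α=285°
  d=(0.2588,-0.9659)  start (3,2)  tX=2.5114 tY=0.6626  stride 1/|dx|=3.8637 1/|dy|=1.0353
    cross y-line → (3,1), t=0.6626
    cross y-line → (3,0), t=1.6979 (wall)
  → r_5 = 1.6979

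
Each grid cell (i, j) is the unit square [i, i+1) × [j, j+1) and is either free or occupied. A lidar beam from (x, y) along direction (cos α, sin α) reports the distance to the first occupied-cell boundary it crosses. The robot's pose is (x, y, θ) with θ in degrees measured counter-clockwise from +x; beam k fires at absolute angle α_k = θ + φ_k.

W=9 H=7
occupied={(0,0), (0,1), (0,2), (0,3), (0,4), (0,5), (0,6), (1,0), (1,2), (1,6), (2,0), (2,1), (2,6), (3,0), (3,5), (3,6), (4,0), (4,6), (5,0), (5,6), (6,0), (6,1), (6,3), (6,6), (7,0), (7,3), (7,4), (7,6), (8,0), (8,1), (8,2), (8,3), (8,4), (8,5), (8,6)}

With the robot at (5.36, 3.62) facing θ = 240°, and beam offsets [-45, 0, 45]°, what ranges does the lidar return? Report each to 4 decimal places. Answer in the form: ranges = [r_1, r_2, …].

ranges = [3.4785, 3.0253, 2.4728]

beam 1: φ=-45°, α=195°
  direction (-0.9659, -0.2588); cell (5,3); t to first gridline: x 0.3727, y 2.3955 (then +1.0353 / +3.8637)
    (4,3) via x @ 0.3727
    (3,3) via x @ 1.4080
    (3,2) via y @ 2.3955
    (2,2) via x @ 2.4433
    (1,2) via x @ 3.4785  # hit
  → r_1 = 3.4785
beam 2: φ=0°, α=240°
  direction (-0.5000, -0.8660); cell (5,3); t to first gridline: x 0.7200, y 0.7159 (then +2.0000 / +1.1547)
    (5,2) via y @ 0.7159
    (4,2) via x @ 0.7200
    (4,1) via y @ 1.8706
    (3,1) via x @ 2.7200
    (3,0) via y @ 3.0253  # hit
  → r_2 = 3.0253
beam 3: φ=45°, α=285°
  direction (0.2588, -0.9659); cell (5,3); t to first gridline: x 2.4728, y 0.6419 (then +3.8637 / +1.0353)
    (5,2) via y @ 0.6419
    (5,1) via y @ 1.6771
    (6,1) via x @ 2.4728  # hit
  → r_3 = 2.4728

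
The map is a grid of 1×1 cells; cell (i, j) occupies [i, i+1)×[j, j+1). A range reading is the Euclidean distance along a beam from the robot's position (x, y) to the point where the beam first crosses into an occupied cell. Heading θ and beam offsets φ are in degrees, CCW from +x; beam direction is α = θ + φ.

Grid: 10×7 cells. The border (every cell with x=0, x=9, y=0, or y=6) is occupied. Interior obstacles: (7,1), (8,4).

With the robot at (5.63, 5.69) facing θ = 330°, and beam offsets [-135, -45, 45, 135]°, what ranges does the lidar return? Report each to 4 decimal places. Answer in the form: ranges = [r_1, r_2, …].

beam 1: φ=-135°, α=195°
  dir = (cos 195°, sin 195°) = (-0.9659, -0.2588); from cell (5,5)
  next x-line at t=0.6522, next y-line at t=2.6660; Δt_x=1.0353, Δt_y=3.8637
    x: enter (4,5) at t=0.6522
    x: enter (3,5) at t=1.6875
    y: enter (3,4) at t=2.6660
    x: enter (2,4) at t=2.7228
    x: enter (1,4) at t=3.7581
    x: enter (0,4) at t=4.7933 ← occupied
  → r_1 = 4.7933
beam 2: φ=-45°, α=285°
  dir = (cos 285°, sin 285°) = (0.2588, -0.9659); from cell (5,5)
  next x-line at t=1.4296, next y-line at t=0.7143; Δt_x=3.8637, Δt_y=1.0353
    y: enter (5,4) at t=0.7143
    x: enter (6,4) at t=1.4296
    y: enter (6,3) at t=1.7496
    y: enter (6,2) at t=2.7849
    y: enter (6,1) at t=3.8202
    y: enter (6,0) at t=4.8554 ← occupied
  → r_2 = 4.8554
beam 3: φ=45°, α=15°
  dir = (cos 15°, sin 15°) = (0.9659, 0.2588); from cell (5,5)
  next x-line at t=0.3831, next y-line at t=1.1977; Δt_x=1.0353, Δt_y=3.8637
    x: enter (6,5) at t=0.3831
    y: enter (6,6) at t=1.1977 ← occupied
  → r_3 = 1.1977
beam 4: φ=135°, α=105°
  dir = (cos 105°, sin 105°) = (-0.2588, 0.9659); from cell (5,5)
  next x-line at t=2.4341, next y-line at t=0.3209; Δt_x=3.8637, Δt_y=1.0353
    y: enter (5,6) at t=0.3209 ← occupied
  → r_4 = 0.3209

ranges = [4.7933, 4.8554, 1.1977, 0.3209]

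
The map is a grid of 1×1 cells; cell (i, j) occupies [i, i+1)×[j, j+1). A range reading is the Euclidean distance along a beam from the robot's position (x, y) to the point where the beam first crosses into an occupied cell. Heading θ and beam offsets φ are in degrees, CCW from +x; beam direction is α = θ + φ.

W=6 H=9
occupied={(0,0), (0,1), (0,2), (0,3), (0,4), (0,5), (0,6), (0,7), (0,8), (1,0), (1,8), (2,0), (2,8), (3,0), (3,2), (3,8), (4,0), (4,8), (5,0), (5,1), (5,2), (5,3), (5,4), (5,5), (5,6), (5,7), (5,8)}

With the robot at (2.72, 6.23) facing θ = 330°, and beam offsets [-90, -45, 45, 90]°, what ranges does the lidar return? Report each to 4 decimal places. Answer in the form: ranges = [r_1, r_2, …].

ranges = [3.4400, 3.3439, 2.3604, 2.0438]

beam 1: φ=-90°, α=240°
  cosα=-0.5000 sinα=-0.8660 | (2,6) | tMaxX 1.4400 tMaxY 0.2656 | tΔX 2.0000 tΔY 1.1547
    t=0.2656 [y] (2,5)
    t=1.4203 [y] (2,4)
    t=1.4400 [x] (1,4)
    t=2.5750 [y] (1,3)
    t=3.4400 [x] (0,3) — stop
  → r_1 = 3.4400
beam 2: φ=-45°, α=285°
  cosα=0.2588 sinα=-0.9659 | (2,6) | tMaxX 1.0818 tMaxY 0.2381 | tΔX 3.8637 tΔY 1.0353
    t=0.2381 [y] (2,5)
    t=1.0818 [x] (3,5)
    t=1.2734 [y] (3,4)
    t=2.3087 [y] (3,3)
    t=3.3439 [y] (3,2) — stop
  → r_2 = 3.3439
beam 3: φ=45°, α=15°
  cosα=0.9659 sinα=0.2588 | (2,6) | tMaxX 0.2899 tMaxY 2.9751 | tΔX 1.0353 tΔY 3.8637
    t=0.2899 [x] (3,6)
    t=1.3252 [x] (4,6)
    t=2.3604 [x] (5,6) — stop
  → r_3 = 2.3604
beam 4: φ=90°, α=60°
  cosα=0.5000 sinα=0.8660 | (2,6) | tMaxX 0.5600 tMaxY 0.8891 | tΔX 2.0000 tΔY 1.1547
    t=0.5600 [x] (3,6)
    t=0.8891 [y] (3,7)
    t=2.0438 [y] (3,8) — stop
  → r_4 = 2.0438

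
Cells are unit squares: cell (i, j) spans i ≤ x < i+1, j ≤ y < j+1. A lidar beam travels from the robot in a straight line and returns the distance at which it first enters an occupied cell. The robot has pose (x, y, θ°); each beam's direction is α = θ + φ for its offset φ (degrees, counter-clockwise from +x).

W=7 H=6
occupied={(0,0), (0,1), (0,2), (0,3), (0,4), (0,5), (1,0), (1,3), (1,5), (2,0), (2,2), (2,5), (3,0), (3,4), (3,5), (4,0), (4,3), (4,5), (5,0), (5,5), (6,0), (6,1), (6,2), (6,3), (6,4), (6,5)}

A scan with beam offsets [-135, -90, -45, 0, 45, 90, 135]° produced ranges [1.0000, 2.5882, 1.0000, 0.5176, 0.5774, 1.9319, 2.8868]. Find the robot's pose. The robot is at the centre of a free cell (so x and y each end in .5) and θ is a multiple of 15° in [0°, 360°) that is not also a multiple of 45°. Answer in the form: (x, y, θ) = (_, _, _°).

Enumerate (i+0.5, j+0.5, θ) over the 16 free cells and 16 admissible headings. For each, cast all 7 beams and compare to the given ranges.
  (1.5, 1.5, 345°): beam 1 = 0.5774 ≠ 1.0000 ✗
  (4.5, 2.5, 345°): beam 1 = 3.0000 ≠ 1.0000 ✗
  (5.5, 2.5, 345°): beam 1 = 3.0000 ≠ 1.0000 ✗
  (5.5, 2.5, 75°): beam 2 = 0.5176 ≠ 2.5882 ✗
  …
  (3.5, 1.5, 255°): r_1=1.0000, r_2=2.5882, r_3=1.0000, r_4=0.5176, r_5=0.5774, r_6=1.9319, r_7=2.8868 — all match ✓
Only this pose fits every beam.

(x, y, θ) = (3.5, 1.5, 255°)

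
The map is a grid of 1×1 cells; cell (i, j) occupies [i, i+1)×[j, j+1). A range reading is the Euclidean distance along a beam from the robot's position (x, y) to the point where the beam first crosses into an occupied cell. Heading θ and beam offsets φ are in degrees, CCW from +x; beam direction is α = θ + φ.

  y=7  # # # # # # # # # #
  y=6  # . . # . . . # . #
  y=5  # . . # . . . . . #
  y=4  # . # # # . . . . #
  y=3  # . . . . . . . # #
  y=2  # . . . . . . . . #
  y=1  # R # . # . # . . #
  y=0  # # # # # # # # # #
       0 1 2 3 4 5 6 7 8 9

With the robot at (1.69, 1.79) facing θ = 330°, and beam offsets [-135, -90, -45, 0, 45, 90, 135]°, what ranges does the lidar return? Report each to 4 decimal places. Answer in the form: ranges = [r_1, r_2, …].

beam 1: φ=-135°, α=195°
  d=(-0.9659,-0.2588)  start (1,1)  tX=0.7143 tY=3.0523  stride 1/|dx|=1.0353 1/|dy|=3.8637
    cross x-line → (0,1), t=0.7143 (wall)
  → r_1 = 0.7143
beam 2: φ=-90°, α=240°
  d=(-0.5000,-0.8660)  start (1,1)  tX=1.3800 tY=0.9122  stride 1/|dx|=2.0000 1/|dy|=1.1547
    cross y-line → (1,0), t=0.9122 (wall)
  → r_2 = 0.9122
beam 3: φ=-45°, α=285°
  d=(0.2588,-0.9659)  start (1,1)  tX=1.1977 tY=0.8179  stride 1/|dx|=3.8637 1/|dy|=1.0353
    cross y-line → (1,0), t=0.8179 (wall)
  → r_3 = 0.8179
beam 4: φ=0°, α=330°
  d=(0.8660,-0.5000)  start (1,1)  tX=0.3580 tY=1.5800  stride 1/|dx|=1.1547 1/|dy|=2.0000
    cross x-line → (2,1), t=0.3580 (wall)
  → r_4 = 0.3580
beam 5: φ=45°, α=15°
  d=(0.9659,0.2588)  start (1,1)  tX=0.3209 tY=0.8114  stride 1/|dx|=1.0353 1/|dy|=3.8637
    cross x-line → (2,1), t=0.3209 (wall)
  → r_5 = 0.3209
beam 6: φ=90°, α=60°
  d=(0.5000,0.8660)  start (1,1)  tX=0.6200 tY=0.2425  stride 1/|dx|=2.0000 1/|dy|=1.1547
    cross y-line → (1,2), t=0.2425
    cross x-line → (2,2), t=0.6200
    cross y-line → (2,3), t=1.3972
    cross y-line → (2,4), t=2.5519 (wall)
  → r_6 = 2.5519
beam 7: φ=135°, α=105°
  d=(-0.2588,0.9659)  start (1,1)  tX=2.6660 tY=0.2174  stride 1/|dx|=3.8637 1/|dy|=1.0353
    cross y-line → (1,2), t=0.2174
    cross y-line → (1,3), t=1.2527
    cross y-line → (1,4), t=2.2880
    cross x-line → (0,4), t=2.6660 (wall)
  → r_7 = 2.6660

ranges = [0.7143, 0.9122, 0.8179, 0.3580, 0.3209, 2.5519, 2.6660]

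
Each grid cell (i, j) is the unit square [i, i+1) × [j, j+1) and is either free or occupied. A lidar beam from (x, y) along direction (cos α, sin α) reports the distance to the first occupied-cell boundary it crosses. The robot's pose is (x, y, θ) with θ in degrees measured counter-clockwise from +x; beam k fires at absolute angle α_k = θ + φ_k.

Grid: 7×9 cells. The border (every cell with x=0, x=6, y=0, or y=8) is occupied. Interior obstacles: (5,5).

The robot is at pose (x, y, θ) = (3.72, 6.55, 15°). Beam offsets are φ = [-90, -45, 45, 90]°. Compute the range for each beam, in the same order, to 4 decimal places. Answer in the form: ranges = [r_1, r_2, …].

beam 1: φ=-90°, α=285°
  cosα=0.2588 sinα=-0.9659 | (3,6) | tMaxX 1.0818 tMaxY 0.5694 | tΔX 3.8637 tΔY 1.0353
    t=0.5694 [y] (3,5)
    t=1.0818 [x] (4,5)
    t=1.6047 [y] (4,4)
    t=2.6400 [y] (4,3)
    t=3.6752 [y] (4,2)
    t=4.7105 [y] (4,1)
    t=4.9455 [x] (5,1)
    t=5.7458 [y] (5,0) — stop
  → r_1 = 5.7458
beam 2: φ=-45°, α=330°
  cosα=0.8660 sinα=-0.5000 | (3,6) | tMaxX 0.3233 tMaxY 1.1000 | tΔX 1.1547 tΔY 2.0000
    t=0.3233 [x] (4,6)
    t=1.1000 [y] (4,5)
    t=1.4780 [x] (5,5) — stop
  → r_2 = 1.4780
beam 3: φ=45°, α=60°
  cosα=0.5000 sinα=0.8660 | (3,6) | tMaxX 0.5600 tMaxY 0.5196 | tΔX 2.0000 tΔY 1.1547
    t=0.5196 [y] (3,7)
    t=0.5600 [x] (4,7)
    t=1.6743 [y] (4,8) — stop
  → r_3 = 1.6743
beam 4: φ=90°, α=105°
  cosα=-0.2588 sinα=0.9659 | (3,6) | tMaxX 2.7819 tMaxY 0.4659 | tΔX 3.8637 tΔY 1.0353
    t=0.4659 [y] (3,7)
    t=1.5012 [y] (3,8) — stop
  → r_4 = 1.5012

ranges = [5.7458, 1.4780, 1.6743, 1.5012]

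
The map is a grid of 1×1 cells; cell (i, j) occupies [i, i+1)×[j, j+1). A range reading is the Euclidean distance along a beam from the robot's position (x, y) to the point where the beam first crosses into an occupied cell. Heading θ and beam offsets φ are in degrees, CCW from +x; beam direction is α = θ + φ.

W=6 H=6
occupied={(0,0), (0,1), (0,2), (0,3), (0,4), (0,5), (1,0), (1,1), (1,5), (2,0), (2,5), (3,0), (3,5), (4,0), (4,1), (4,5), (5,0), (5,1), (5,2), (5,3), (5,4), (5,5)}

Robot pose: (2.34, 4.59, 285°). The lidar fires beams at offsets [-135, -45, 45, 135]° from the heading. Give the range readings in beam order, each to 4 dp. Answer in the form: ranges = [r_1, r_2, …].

beam 1: φ=-135°, α=150°
  dir = (cos 150°, sin 150°) = (-0.8660, 0.5000); from cell (2,4)
  next x-line at t=0.3926, next y-line at t=0.8200; Δt_x=1.1547, Δt_y=2.0000
    x: enter (1,4) at t=0.3926
    y: enter (1,5) at t=0.8200 ← occupied
  → r_1 = 0.8200
beam 2: φ=-45°, α=240°
  dir = (cos 240°, sin 240°) = (-0.5000, -0.8660); from cell (2,4)
  next x-line at t=0.6800, next y-line at t=0.6813; Δt_x=2.0000, Δt_y=1.1547
    x: enter (1,4) at t=0.6800
    y: enter (1,3) at t=0.6813
    y: enter (1,2) at t=1.8360
    x: enter (0,2) at t=2.6800 ← occupied
  → r_2 = 2.6800
beam 3: φ=45°, α=330°
  dir = (cos 330°, sin 330°) = (0.8660, -0.5000); from cell (2,4)
  next x-line at t=0.7621, next y-line at t=1.1800; Δt_x=1.1547, Δt_y=2.0000
    x: enter (3,4) at t=0.7621
    y: enter (3,3) at t=1.1800
    x: enter (4,3) at t=1.9168
    x: enter (5,3) at t=3.0715 ← occupied
  → r_3 = 3.0715
beam 4: φ=135°, α=60°
  dir = (cos 60°, sin 60°) = (0.5000, 0.8660); from cell (2,4)
  next x-line at t=1.3200, next y-line at t=0.4734; Δt_x=2.0000, Δt_y=1.1547
    y: enter (2,5) at t=0.4734 ← occupied
  → r_4 = 0.4734

ranges = [0.8200, 2.6800, 3.0715, 0.4734]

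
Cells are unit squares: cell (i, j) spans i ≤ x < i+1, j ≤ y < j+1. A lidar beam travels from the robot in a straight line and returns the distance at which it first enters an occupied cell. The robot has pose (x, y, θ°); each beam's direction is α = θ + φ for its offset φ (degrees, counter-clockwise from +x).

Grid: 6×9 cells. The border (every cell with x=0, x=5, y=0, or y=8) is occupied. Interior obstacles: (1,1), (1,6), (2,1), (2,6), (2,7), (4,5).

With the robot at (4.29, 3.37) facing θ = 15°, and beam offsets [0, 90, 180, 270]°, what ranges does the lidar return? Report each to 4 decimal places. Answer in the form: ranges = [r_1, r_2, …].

beam 1: φ=0°, α=15°
  direction (0.9659, 0.2588); cell (4,3); t to first gridline: x 0.7350, y 2.4341 (then +1.0353 / +3.8637)
    (5,3) via x @ 0.7350  # hit
  → r_1 = 0.7350
beam 2: φ=90°, α=105°
  direction (-0.2588, 0.9659); cell (4,3); t to first gridline: x 1.1205, y 0.6522 (then +3.8637 / +1.0353)
    (4,4) via y @ 0.6522
    (3,4) via x @ 1.1205
    (3,5) via y @ 1.6875
    (3,6) via y @ 2.7228
    (3,7) via y @ 3.7581
    (3,8) via y @ 4.7933  # hit
  → r_2 = 4.7933
beam 3: φ=180°, α=195°
  direction (-0.9659, -0.2588); cell (4,3); t to first gridline: x 0.3002, y 1.4296 (then +1.0353 / +3.8637)
    (3,3) via x @ 0.3002
    (2,3) via x @ 1.3355
    (2,2) via y @ 1.4296
    (1,2) via x @ 2.3708
    (0,2) via x @ 3.4061  # hit
  → r_3 = 3.4061
beam 4: φ=270°, α=285°
  direction (0.2588, -0.9659); cell (4,3); t to first gridline: x 2.7432, y 0.3831 (then +3.8637 / +1.0353)
    (4,2) via y @ 0.3831
    (4,1) via y @ 1.4183
    (4,0) via y @ 2.4536  # hit
  → r_4 = 2.4536

ranges = [0.7350, 4.7933, 3.4061, 2.4536]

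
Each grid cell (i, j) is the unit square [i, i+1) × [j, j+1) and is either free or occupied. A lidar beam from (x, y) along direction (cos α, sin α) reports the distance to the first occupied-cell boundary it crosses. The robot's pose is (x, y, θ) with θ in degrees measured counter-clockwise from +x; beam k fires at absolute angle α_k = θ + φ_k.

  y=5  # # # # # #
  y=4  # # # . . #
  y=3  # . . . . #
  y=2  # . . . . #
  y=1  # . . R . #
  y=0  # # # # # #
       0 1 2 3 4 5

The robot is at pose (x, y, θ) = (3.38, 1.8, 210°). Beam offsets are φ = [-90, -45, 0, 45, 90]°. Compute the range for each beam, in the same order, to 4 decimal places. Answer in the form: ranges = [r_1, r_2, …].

ranges = [2.5403, 2.4640, 1.6000, 0.8282, 0.9238]

beam 1: φ=-90°, α=120°
  direction (-0.5000, 0.8660); cell (3,1); t to first gridline: x 0.7600, y 0.2309 (then +2.0000 / +1.1547)
    (3,2) via y @ 0.2309
    (2,2) via x @ 0.7600
    (2,3) via y @ 1.3856
    (2,4) via y @ 2.5403  # hit
  → r_1 = 2.5403
beam 2: φ=-45°, α=165°
  direction (-0.9659, 0.2588); cell (3,1); t to first gridline: x 0.3934, y 0.7727 (then +1.0353 / +3.8637)
    (2,1) via x @ 0.3934
    (2,2) via y @ 0.7727
    (1,2) via x @ 1.4287
    (0,2) via x @ 2.4640  # hit
  → r_2 = 2.4640
beam 3: φ=0°, α=210°
  direction (-0.8660, -0.5000); cell (3,1); t to first gridline: x 0.4388, y 1.6000 (then +1.1547 / +2.0000)
    (2,1) via x @ 0.4388
    (1,1) via x @ 1.5935
    (1,0) via y @ 1.6000  # hit
  → r_3 = 1.6000
beam 4: φ=45°, α=255°
  direction (-0.2588, -0.9659); cell (3,1); t to first gridline: x 1.4682, y 0.8282 (then +3.8637 / +1.0353)
    (3,0) via y @ 0.8282  # hit
  → r_4 = 0.8282
beam 5: φ=90°, α=300°
  direction (0.5000, -0.8660); cell (3,1); t to first gridline: x 1.2400, y 0.9238 (then +2.0000 / +1.1547)
    (3,0) via y @ 0.9238  # hit
  → r_5 = 0.9238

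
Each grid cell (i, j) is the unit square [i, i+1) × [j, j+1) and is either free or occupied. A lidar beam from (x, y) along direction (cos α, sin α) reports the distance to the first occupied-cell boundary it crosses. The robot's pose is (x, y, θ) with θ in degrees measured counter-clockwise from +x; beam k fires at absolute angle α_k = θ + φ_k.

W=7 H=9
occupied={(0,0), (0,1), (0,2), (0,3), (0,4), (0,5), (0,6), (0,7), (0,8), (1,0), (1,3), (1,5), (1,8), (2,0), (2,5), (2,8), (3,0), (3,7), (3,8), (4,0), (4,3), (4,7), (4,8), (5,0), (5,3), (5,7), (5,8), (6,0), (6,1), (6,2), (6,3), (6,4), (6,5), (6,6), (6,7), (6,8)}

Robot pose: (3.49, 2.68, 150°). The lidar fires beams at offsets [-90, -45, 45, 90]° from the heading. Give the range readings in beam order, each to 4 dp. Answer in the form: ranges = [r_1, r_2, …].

ranges = [1.0200, 2.4018, 2.5778, 1.9399]

beam 1: φ=-90°, α=60°
  dir = (cos 60°, sin 60°) = (0.5000, 0.8660); from cell (3,2)
  next x-line at t=1.0200, next y-line at t=0.3695; Δt_x=2.0000, Δt_y=1.1547
    y: enter (3,3) at t=0.3695
    x: enter (4,3) at t=1.0200 ← occupied
  → r_1 = 1.0200
beam 2: φ=-45°, α=105°
  dir = (cos 105°, sin 105°) = (-0.2588, 0.9659); from cell (3,2)
  next x-line at t=1.8932, next y-line at t=0.3313; Δt_x=3.8637, Δt_y=1.0353
    y: enter (3,3) at t=0.3313
    y: enter (3,4) at t=1.3666
    x: enter (2,4) at t=1.8932
    y: enter (2,5) at t=2.4018 ← occupied
  → r_2 = 2.4018
beam 3: φ=45°, α=195°
  dir = (cos 195°, sin 195°) = (-0.9659, -0.2588); from cell (3,2)
  next x-line at t=0.5073, next y-line at t=2.6273; Δt_x=1.0353, Δt_y=3.8637
    x: enter (2,2) at t=0.5073
    x: enter (1,2) at t=1.5426
    x: enter (0,2) at t=2.5778 ← occupied
  → r_3 = 2.5778
beam 4: φ=90°, α=240°
  dir = (cos 240°, sin 240°) = (-0.5000, -0.8660); from cell (3,2)
  next x-line at t=0.9800, next y-line at t=0.7852; Δt_x=2.0000, Δt_y=1.1547
    y: enter (3,1) at t=0.7852
    x: enter (2,1) at t=0.9800
    y: enter (2,0) at t=1.9399 ← occupied
  → r_4 = 1.9399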